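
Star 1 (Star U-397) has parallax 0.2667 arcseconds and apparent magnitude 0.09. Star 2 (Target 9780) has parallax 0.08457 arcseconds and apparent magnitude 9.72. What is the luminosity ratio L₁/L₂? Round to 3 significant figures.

d₁ = 1/p₁ = 1/0.2667″ = 3.7495 pc; d₂ = 1/p₂ = 1/0.08457″ = 11.825 pc.
M₁ = m₁ − 5 log₁₀ d₁ + 5 = 0.09 − 2.8699 + 5 = 2.2201.
M₂ = 9.72 − 5.3640 + 5 = 9.3560.
L₁/L₂ = 10^(0.4(M₂ − M₁)) = 10^(0.4 × 7.1359) = 10^2.85436 = 715.09.

L₁/L₂ = 715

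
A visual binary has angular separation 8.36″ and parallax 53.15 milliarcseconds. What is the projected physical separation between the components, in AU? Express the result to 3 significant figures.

157 AU

d = 1/p = 1/0.05315″ = 18.815 pc.
At distance d (pc), an angle of θ arcsec spans θ·d AU: s = 8.36 × 18.815 = 157.29 AU.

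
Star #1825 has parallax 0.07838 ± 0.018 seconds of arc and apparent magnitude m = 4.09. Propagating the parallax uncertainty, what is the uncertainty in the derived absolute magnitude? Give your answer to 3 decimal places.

σ_M = 0.499 mag

M = m − 5 log₁₀ d + 5 = m + 5 log₁₀ p + 5, so ∂M/∂p = 5/(p ln 10).
σ_M = (5/ln 10) · (σ_p/p) = 2.1715 × 0.018/0.07838 = 2.1715 × 0.22965 = 0.49868.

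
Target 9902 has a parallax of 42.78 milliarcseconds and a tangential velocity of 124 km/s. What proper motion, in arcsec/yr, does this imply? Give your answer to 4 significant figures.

d = 1/p = 1/0.04278″ = 23.375 pc.
μ = v_t / (4.74 d) = 124 / (4.74 × 23.375) = 124 / 110.8 = 1.1191 ″/yr.

1.119 arcsec/yr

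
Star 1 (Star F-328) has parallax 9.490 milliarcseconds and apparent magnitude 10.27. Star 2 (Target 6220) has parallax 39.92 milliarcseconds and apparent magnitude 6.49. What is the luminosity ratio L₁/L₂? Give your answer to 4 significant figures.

L₁/L₂ = 0.5443

d₁ = 1/p₁ = 1/0.009490″ = 105.37 pc; d₂ = 1/p₂ = 1/0.03992″ = 25.05 pc.
M₁ = m₁ − 5 log₁₀ d₁ + 5 = 10.27 − 10.1136 + 5 = 5.1564.
M₂ = 6.49 − 6.9940 + 5 = 4.4960.
L₁/L₂ = 10^(0.4(M₂ − M₁)) = 10^(0.4 × (-0.6604)) = 10^(-0.26416) = 0.5443.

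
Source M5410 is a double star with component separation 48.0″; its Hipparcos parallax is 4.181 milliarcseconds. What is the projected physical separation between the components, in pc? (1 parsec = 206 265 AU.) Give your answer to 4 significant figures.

0.05566 pc

d = 1/p = 1/0.004181″ = 239.18 pc.
At distance d (pc), an angle of θ arcsec spans θ·d AU: s = 48.0 × 239.18 = 11481 AU.
= 11481 / 206265 = 0.055661 pc.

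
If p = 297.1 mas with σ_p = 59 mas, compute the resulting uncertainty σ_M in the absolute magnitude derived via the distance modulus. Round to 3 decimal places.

σ_M = 0.431 mag

M = m − 5 log₁₀ d + 5 = m + 5 log₁₀ p + 5, so ∂M/∂p = 5/(p ln 10).
σ_M = (5/ln 10) · (σ_p/p) = 2.1715 × 59/297.1 = 2.1715 × 0.19859 = 0.43124.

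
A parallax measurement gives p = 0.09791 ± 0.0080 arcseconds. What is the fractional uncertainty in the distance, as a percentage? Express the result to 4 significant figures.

8.171%

For d = 1/p, |σ_d/d| = |σ_p/p|.
σ_p/p = 0.0080 / 0.09791 = 0.081708 = 8.1708%.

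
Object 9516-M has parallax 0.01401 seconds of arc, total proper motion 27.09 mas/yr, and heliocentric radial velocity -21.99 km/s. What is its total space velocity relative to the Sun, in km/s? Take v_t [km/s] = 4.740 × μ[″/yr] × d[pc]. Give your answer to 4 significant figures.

d = 1/p = 1/0.01401″ = 71.378 pc.
μ = 27.09 mas/yr = 0.02709 ″/yr.
v_t = 4.740 μ d = 4.740 × 0.02709 × 71.378 = 9.1654 km/s.
v = √(v_r² + v_t²) = √((-21.99)² + 9.1654²) = √567.565 = 23.824 km/s.

23.82 km/s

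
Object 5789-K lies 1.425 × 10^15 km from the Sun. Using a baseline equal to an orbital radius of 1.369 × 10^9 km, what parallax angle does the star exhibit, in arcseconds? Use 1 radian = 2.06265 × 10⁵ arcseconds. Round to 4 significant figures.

θ ≈ B/d = (1.369 × 10^9) / (1.425 × 10^15) = 9.6070 × 10^-7 rad.
In arcseconds: 9.6070 × 10^-7 × 206265 = 0.19816″.

0.1982 arcsec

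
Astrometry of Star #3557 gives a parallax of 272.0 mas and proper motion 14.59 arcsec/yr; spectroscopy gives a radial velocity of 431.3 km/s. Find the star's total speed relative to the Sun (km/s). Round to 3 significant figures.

d = 1/p = 1/0.2720″ = 3.6765 pc.
v_t = 4.740 μ d = 4.740 × 14.59 × 3.6765 = 254.25 km/s.
v = √(v_r² + v_t²) = √(431.3² + 254.25²) = √250663 = 500.66 km/s.

501 km/s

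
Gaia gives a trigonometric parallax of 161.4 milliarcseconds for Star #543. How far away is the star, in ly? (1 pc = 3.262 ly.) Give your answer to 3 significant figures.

p = 161.4 milliarcseconds = 0.1614 arcsec.
d = 1/p = 1/0.1614 = 6.1958 pc.
In light-years: 6.1958 × 3.262 = 20.211 ly.

20.2 ly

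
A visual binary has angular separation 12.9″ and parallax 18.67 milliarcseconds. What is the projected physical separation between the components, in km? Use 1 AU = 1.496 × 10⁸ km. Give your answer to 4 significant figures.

d = 1/p = 1/0.01867″ = 53.562 pc.
At distance d (pc), an angle of θ arcsec spans θ·d AU: s = 12.9 × 53.562 = 690.95 AU.
= 690.95 × 1.496 × 10⁸ km = 1.0337 × 10^11 km.

1.034 × 10^11 km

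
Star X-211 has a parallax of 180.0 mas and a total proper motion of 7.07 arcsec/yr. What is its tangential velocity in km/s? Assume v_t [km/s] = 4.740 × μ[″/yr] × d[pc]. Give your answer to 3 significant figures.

d = 1/p = 1/0.1800″ = 5.5556 pc.
v_t = 4.74 × μ × d = 4.74 × 7.07 × 5.5556 = 186.18 km/s.

186 km/s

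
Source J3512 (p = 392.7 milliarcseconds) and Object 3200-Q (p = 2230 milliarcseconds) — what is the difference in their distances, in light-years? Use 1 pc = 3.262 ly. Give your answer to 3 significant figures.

d_A = 1/0.3927″ = 2.5465 pc; d_B = 1/2.230″ = 0.44843 pc.
|d_B − d_A| = |0.44843 − 2.5465| = 2.0981 pc = 2.0981 × 3.262 ly = 6.844 ly.

6.84 ly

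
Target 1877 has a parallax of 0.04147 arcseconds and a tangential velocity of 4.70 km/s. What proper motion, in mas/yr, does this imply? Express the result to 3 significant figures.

d = 1/p = 1/0.04147″ = 24.114 pc.
μ = v_t / (4.74 d) = 4.70 / (4.74 × 24.114) = 4.70 / 114.3 = 0.04112 ″/yr = 41.12 mas/yr.

41.1 mas/yr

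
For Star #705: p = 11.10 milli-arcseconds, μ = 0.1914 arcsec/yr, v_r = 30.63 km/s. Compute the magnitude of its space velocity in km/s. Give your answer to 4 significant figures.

d = 1/p = 1/0.01110″ = 90.09 pc.
v_t = 4.740 μ d = 4.740 × 0.1914 × 90.09 = 81.733 km/s.
v = √(v_r² + v_t²) = √(30.63² + 81.733²) = √7618.48 = 87.284 km/s.

87.28 km/s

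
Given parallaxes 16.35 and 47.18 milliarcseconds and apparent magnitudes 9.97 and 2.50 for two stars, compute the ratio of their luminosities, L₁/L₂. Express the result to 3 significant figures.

L₁/L₂ = 0.00856

d₁ = 1/p₁ = 1/0.01635″ = 61.162 pc; d₂ = 1/p₂ = 1/0.04718″ = 21.195 pc.
M₁ = m₁ − 5 log₁₀ d₁ + 5 = 9.97 − 8.9324 + 5 = 6.0376.
M₂ = 2.50 − 6.6312 + 5 = 0.8688.
L₁/L₂ = 10^(0.4(M₂ − M₁)) = 10^(0.4 × (-5.1688)) = 10^(-2.06752) = 0.0085601.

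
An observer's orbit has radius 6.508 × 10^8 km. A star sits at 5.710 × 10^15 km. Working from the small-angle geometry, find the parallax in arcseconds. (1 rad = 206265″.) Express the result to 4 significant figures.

0.02351 arcsec

θ ≈ B/d = (6.508 × 10^8) / (5.710 × 10^15) = 1.1398 × 10^-7 rad.
In arcseconds: 1.1398 × 10^-7 × 206265 = 0.02351″.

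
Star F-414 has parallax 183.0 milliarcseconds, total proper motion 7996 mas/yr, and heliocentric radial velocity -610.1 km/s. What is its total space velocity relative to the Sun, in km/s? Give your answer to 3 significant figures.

644 km/s

d = 1/p = 1/0.1830″ = 5.4645 pc.
μ = 7996 mas/yr = 7.996 ″/yr.
v_t = 4.740 μ d = 4.740 × 7.996 × 5.4645 = 207.11 km/s.
v = √(v_r² + v_t²) = √((-610.1)² + 207.11²) = √415117 = 644.3 km/s.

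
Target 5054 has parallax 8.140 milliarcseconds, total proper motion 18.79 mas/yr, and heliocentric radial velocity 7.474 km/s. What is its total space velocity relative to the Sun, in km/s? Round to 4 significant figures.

d = 1/p = 1/0.008140″ = 122.85 pc.
μ = 18.79 mas/yr = 0.01879 ″/yr.
v_t = 4.740 μ d = 4.740 × 0.01879 × 122.85 = 10.942 km/s.
v = √(v_r² + v_t²) = √(7.474² + 10.942²) = √175.588 = 13.251 km/s.

13.25 km/s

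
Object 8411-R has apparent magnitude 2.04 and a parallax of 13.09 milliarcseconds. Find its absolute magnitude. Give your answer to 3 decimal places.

d = 1/p = 1/0.01309″ = 76.394 pc.
m − M = 5 log₁₀(76.394) − 5 = 9.4153 − 5 = 4.4153.
M = m − (m − M) = 2.04 − 4.4153 = -2.375.

M = -2.375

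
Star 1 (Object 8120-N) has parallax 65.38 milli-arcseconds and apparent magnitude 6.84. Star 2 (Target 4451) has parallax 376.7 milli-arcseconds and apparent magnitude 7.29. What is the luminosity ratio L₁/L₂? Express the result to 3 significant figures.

L₁/L₂ = 50.2

d₁ = 1/p₁ = 1/0.06538″ = 15.295 pc; d₂ = 1/p₂ = 1/0.3767″ = 2.6546 pc.
M₁ = m₁ − 5 log₁₀ d₁ + 5 = 6.84 − 5.9227 + 5 = 5.9173.
M₂ = 7.29 − 2.1200 + 5 = 10.1700.
L₁/L₂ = 10^(0.4(M₂ − M₁)) = 10^(0.4 × 4.2527) = 10^1.70108 = 50.244.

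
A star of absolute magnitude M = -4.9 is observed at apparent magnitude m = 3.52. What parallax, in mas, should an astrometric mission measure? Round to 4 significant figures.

m − M = 3.52 − (-4.9) = 8.42.
d = 10^((m−M)/5 + 1) = 10^2.684 = 483.06 pc.
p = 1/d = 1/483.06 = 0.0020701 arcsec = 2.0701 mas.

2.070 mas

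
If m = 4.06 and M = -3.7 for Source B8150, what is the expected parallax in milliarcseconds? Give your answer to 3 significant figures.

2.81 mas

m − M = 4.06 − (-3.7) = 7.76.
d = 10^((m−M)/5 + 1) = 10^2.552 = 356.45 pc.
p = 1/d = 1/356.45 = 0.0028054 arcsec = 2.8054 mas.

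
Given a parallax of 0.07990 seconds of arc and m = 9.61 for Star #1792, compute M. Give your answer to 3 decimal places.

d = 1/p = 1/0.07990″ = 12.516 pc.
m − M = 5 log₁₀(12.516) − 5 = 5.4873 − 5 = 0.4873.
M = m − (m − M) = 9.61 − 0.4873 = 9.123.

M = 9.123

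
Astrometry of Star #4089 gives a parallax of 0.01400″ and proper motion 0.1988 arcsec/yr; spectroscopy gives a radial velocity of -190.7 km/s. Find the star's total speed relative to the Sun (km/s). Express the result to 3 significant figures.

202 km/s

d = 1/p = 1/0.01400″ = 71.429 pc.
v_t = 4.740 μ d = 4.740 × 0.1988 × 71.429 = 67.308 km/s.
v = √(v_r² + v_t²) = √((-190.7)² + 67.308²) = √40896.9 = 202.23 km/s.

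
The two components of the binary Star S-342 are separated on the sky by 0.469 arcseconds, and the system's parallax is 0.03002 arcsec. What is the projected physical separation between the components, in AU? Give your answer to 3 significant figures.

15.6 AU

d = 1/p = 1/0.03002″ = 33.311 pc.
At distance d (pc), an angle of θ arcsec spans θ·d AU: s = 0.469 × 33.311 = 15.623 AU.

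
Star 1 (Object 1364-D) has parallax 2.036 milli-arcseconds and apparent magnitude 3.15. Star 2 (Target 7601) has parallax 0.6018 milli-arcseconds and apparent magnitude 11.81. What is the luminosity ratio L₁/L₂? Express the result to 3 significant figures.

d₁ = 1/p₁ = 1/0.002036″ = 491.16 pc; d₂ = 1/p₂ = 1/0.0006018″ = 1661.7 pc.
M₁ = m₁ − 5 log₁₀ d₁ + 5 = 3.15 − 13.4561 + 5 = -5.3061.
M₂ = 11.81 − 16.1028 + 5 = 0.7072.
L₁/L₂ = 10^(0.4(M₂ − M₁)) = 10^(0.4 × 6.0133) = 10^2.40532 = 254.28.

L₁/L₂ = 254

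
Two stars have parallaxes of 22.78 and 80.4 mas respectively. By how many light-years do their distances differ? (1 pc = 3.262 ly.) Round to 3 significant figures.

103 ly

d_A = 1/0.02278″ = 43.898 pc; d_B = 1/0.08040″ = 12.438 pc.
|d_B − d_A| = |12.438 − 43.898| = 31.46 pc = 31.46 × 3.262 ly = 102.62 ly.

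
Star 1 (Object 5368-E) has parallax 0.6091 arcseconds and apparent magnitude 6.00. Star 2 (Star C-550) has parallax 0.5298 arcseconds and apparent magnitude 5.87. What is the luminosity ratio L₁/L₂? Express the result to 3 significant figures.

L₁/L₂ = 0.671

d₁ = 1/p₁ = 1/0.6091″ = 1.6418 pc; d₂ = 1/p₂ = 1/0.5298″ = 1.8875 pc.
M₁ = m₁ − 5 log₁₀ d₁ + 5 = 6.00 − 1.0766 + 5 = 9.9234.
M₂ = 5.87 − 1.3794 + 5 = 9.4906.
L₁/L₂ = 10^(0.4(M₂ − M₁)) = 10^(0.4 × (-0.4328)) = 10^(-0.17312) = 0.67124.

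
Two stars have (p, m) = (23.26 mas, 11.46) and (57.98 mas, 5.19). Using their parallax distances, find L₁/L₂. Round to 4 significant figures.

d₁ = 1/p₁ = 1/0.02326″ = 42.992 pc; d₂ = 1/p₂ = 1/0.05798″ = 17.247 pc.
M₁ = m₁ − 5 log₁₀ d₁ + 5 = 11.46 − 8.1669 + 5 = 8.2931.
M₂ = 5.19 − 6.1836 + 5 = 4.0064.
L₁/L₂ = 10^(0.4(M₂ − M₁)) = 10^(0.4 × (-4.2867)) = 10^(-1.71468) = 0.019289.

L₁/L₂ = 0.01929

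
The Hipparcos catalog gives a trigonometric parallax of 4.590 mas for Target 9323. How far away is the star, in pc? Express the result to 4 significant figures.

217.9 pc

p = 4.590 mas = 0.004590 arcsec.
d = 1/p = 1/0.004590 = 217.86 pc.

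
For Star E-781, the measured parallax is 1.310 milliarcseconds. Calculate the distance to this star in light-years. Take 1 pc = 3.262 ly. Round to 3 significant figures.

2490 light years

p = 1.310 milliarcseconds = 0.001310 arcsec.
d = 1/p = 1/0.001310 = 763.36 pc.
In light-years: 763.36 × 3.262 = 2490.1 ly.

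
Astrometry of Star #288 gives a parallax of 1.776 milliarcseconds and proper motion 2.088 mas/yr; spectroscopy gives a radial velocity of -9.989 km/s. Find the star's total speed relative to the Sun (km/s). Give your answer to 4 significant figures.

d = 1/p = 1/0.001776″ = 563.06 pc.
μ = 2.088 mas/yr = 0.002088 ″/yr.
v_t = 4.740 μ d = 4.740 × 0.002088 × 563.06 = 5.5727 km/s.
v = √(v_r² + v_t²) = √((-9.989)² + 5.5727²) = √130.835 = 11.438 km/s.

11.44 km/s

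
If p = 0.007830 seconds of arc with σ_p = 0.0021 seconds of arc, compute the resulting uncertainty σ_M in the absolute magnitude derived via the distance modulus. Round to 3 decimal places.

σ_M = 0.582 mag

M = m − 5 log₁₀ d + 5 = m + 5 log₁₀ p + 5, so ∂M/∂p = 5/(p ln 10).
σ_M = (5/ln 10) · (σ_p/p) = 2.1715 × 0.0021/0.007830 = 2.1715 × 0.2682 = 0.5824.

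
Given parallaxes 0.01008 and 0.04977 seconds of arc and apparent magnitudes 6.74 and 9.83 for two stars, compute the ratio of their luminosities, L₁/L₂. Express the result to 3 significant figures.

d₁ = 1/p₁ = 1/0.01008″ = 99.206 pc; d₂ = 1/p₂ = 1/0.04977″ = 20.092 pc.
M₁ = m₁ − 5 log₁₀ d₁ + 5 = 6.74 − 9.9827 + 5 = 1.7573.
M₂ = 9.83 − 6.5151 + 5 = 8.3149.
L₁/L₂ = 10^(0.4(M₂ − M₁)) = 10^(0.4 × 6.5576) = 10^2.62304 = 419.8.

L₁/L₂ = 420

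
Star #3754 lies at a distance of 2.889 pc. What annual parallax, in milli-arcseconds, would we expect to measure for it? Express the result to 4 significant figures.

p = 1/d = 1/2.889 = 0.34614 arcsec.
= 0.34614 × 1000 = 346.14 mas.

346.1 mas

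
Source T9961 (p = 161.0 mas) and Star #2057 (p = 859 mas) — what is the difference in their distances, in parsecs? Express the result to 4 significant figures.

5.047 pc

d_A = 1/0.1610″ = 6.2112 pc; d_B = 1/0.8590″ = 1.1641 pc.
|d_B − d_A| = |1.1641 − 6.2112| = 5.0471 pc.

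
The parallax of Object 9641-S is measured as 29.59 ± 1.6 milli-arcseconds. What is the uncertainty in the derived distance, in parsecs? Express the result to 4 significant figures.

d = 1/p, so σ_d = σ_p / p².
σ_d = 0.00160 / (0.02959)² = 0.00160 / 0.00087557 = 1.8274 pc.

1.827 pc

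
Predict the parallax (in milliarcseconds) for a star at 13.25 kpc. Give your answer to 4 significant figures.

0.07547 mas

d = 13.25 kpc = 13250 pc.
p = 1/d = 1/13250 = 0.000075472 arcsec.
= 0.000075472 × 1000 = 0.075472 mas.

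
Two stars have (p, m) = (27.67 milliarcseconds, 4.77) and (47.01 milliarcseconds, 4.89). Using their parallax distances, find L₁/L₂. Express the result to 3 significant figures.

L₁/L₂ = 3.22

d₁ = 1/p₁ = 1/0.02767″ = 36.14 pc; d₂ = 1/p₂ = 1/0.04701″ = 21.272 pc.
M₁ = m₁ − 5 log₁₀ d₁ + 5 = 4.77 − 7.7899 + 5 = 1.9801.
M₂ = 4.89 − 6.6390 + 5 = 3.2510.
L₁/L₂ = 10^(0.4(M₂ − M₁)) = 10^(0.4 × 1.2709) = 10^0.50836 = 3.2237.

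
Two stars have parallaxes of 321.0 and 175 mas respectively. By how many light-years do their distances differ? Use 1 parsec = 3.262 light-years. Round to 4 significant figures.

8.478 ly

d_A = 1/0.3210″ = 3.1153 pc; d_B = 1/0.1750″ = 5.7143 pc.
|d_B − d_A| = |5.7143 − 3.1153| = 2.599 pc = 2.599 × 3.262 ly = 8.4779 ly.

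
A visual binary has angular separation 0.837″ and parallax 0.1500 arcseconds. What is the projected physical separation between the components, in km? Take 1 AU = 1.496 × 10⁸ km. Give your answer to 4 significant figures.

8.348 × 10^8 km

d = 1/p = 1/0.1500″ = 6.6667 pc.
At distance d (pc), an angle of θ arcsec spans θ·d AU: s = 0.837 × 6.6667 = 5.58 AU.
= 5.58 × 1.496 × 10⁸ km = 8.3477 × 10^8 km.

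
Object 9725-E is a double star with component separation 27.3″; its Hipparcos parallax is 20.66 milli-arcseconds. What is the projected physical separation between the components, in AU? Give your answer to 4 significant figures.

d = 1/p = 1/0.02066″ = 48.403 pc.
At distance d (pc), an angle of θ arcsec spans θ·d AU: s = 27.3 × 48.403 = 1321.4 AU.

1321 AU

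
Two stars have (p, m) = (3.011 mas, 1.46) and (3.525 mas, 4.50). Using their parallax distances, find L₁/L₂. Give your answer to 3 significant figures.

d₁ = 1/p₁ = 1/0.003011″ = 332.12 pc; d₂ = 1/p₂ = 1/0.003525″ = 283.69 pc.
M₁ = m₁ − 5 log₁₀ d₁ + 5 = 1.46 − 12.6065 + 5 = -6.1465.
M₂ = 4.50 − 12.2642 + 5 = -2.7642.
L₁/L₂ = 10^(0.4(M₂ − M₁)) = 10^(0.4 × 3.3823) = 10^1.35292 = 22.538.

L₁/L₂ = 22.5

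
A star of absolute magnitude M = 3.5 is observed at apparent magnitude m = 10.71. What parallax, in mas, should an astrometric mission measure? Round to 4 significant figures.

m − M = 10.71 − 3.5 = 7.21.
d = 10^((m−M)/5 + 1) = 10^2.442 = 276.69 pc.
p = 1/d = 1/276.69 = 0.0036142 arcsec = 3.6142 mas.

3.614 mas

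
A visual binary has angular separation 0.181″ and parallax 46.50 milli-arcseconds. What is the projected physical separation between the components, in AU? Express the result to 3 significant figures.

d = 1/p = 1/0.04650″ = 21.505 pc.
At distance d (pc), an angle of θ arcsec spans θ·d AU: s = 0.181 × 21.505 = 3.8924 AU.

3.89 AU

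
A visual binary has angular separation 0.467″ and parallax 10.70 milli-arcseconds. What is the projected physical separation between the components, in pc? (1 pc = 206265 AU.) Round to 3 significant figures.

d = 1/p = 1/0.01070″ = 93.458 pc.
At distance d (pc), an angle of θ arcsec spans θ·d AU: s = 0.467 × 93.458 = 43.645 AU.
= 43.645 / 206265 = 0.00021160 pc.

0.000212 pc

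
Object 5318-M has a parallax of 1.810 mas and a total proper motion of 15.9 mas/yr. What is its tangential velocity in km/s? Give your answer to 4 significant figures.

41.64 km/s

d = 1/p = 1/0.001810″ = 552.49 pc.
μ = 15.9 mas/yr = 0.0159 ″/yr.
v_t = 4.74 × μ × d = 4.74 × 0.0159 × 552.49 = 41.639 km/s.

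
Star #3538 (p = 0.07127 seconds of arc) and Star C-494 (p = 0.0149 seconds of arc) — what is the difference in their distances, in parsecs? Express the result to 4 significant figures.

d_A = 1/0.07127″ = 14.031 pc; d_B = 1/0.01490″ = 67.114 pc.
|d_B − d_A| = |67.114 − 14.031| = 53.083 pc.

53.08 pc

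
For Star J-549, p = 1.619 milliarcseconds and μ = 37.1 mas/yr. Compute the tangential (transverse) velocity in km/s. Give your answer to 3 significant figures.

d = 1/p = 1/0.001619″ = 617.67 pc.
μ = 37.1 mas/yr = 0.0371 ″/yr.
v_t = 4.74 × μ × d = 4.74 × 0.0371 × 617.67 = 108.62 km/s.

109 km/s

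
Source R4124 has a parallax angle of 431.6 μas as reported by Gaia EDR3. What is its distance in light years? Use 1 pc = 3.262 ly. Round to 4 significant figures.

p = 431.6 μas = 0.0004316 arcsec.
d = 1/p = 1/0.0004316 = 2317 pc.
In light-years: 2317 × 3.262 = 7558.1 ly.

7558 light years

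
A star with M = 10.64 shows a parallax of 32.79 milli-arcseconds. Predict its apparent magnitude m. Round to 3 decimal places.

d = 1/p = 1/0.03279″ = 30.497 pc.
m − M = 5 log₁₀ d − 5 = 5 log₁₀(30.497) − 5 = 7.4213 − 5 = 2.4213.
m = M + (m − M) = 10.64 + 2.4213 = 13.061.

m = 13.061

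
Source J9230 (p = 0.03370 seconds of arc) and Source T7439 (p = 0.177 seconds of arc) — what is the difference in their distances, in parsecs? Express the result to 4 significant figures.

d_A = 1/0.03370″ = 29.674 pc; d_B = 1/0.1770″ = 5.6497 pc.
|d_B − d_A| = |5.6497 − 29.674| = 24.024 pc.

24.02 pc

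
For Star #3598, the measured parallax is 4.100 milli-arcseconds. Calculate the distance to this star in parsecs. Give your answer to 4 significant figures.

243.9 pc

p = 4.100 milli-arcseconds = 0.004100 arcsec.
d = 1/p = 1/0.004100 = 243.9 pc.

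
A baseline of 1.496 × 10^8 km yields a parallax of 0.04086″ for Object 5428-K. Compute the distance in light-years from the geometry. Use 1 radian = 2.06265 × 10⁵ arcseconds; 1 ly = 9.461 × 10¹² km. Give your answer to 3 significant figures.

θ = 0.04086″ = 0.04086/206265 = 1.9809 × 10^-7 rad.
d = B/θ = (1.496 × 10^8) / (1.9809 × 10^-7) = 7.5521 × 10^14 km = (7.5521 × 10^14) / (9.461 × 10^12) ly = 79.823 ly.

79.8 ly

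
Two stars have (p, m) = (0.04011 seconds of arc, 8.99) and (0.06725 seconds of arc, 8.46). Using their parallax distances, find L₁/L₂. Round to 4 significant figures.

L₁/L₂ = 1.725

d₁ = 1/p₁ = 1/0.04011″ = 24.931 pc; d₂ = 1/p₂ = 1/0.06725″ = 14.87 pc.
M₁ = m₁ − 5 log₁₀ d₁ + 5 = 8.99 − 6.9837 + 5 = 7.0063.
M₂ = 8.46 − 5.8616 + 5 = 7.5984.
L₁/L₂ = 10^(0.4(M₂ − M₁)) = 10^(0.4 × 0.5921) = 10^0.23684 = 1.7252.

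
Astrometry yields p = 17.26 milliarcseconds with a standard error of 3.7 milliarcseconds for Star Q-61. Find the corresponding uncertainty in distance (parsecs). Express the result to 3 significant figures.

12.4 pc

d = 1/p, so σ_d = σ_p / p².
σ_d = 0.00370 / (0.01726)² = 0.00370 / 0.00029791 = 12.42 pc.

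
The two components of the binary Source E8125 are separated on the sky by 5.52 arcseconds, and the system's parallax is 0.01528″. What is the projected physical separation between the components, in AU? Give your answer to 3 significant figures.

361 AU

d = 1/p = 1/0.01528″ = 65.445 pc.
At distance d (pc), an angle of θ arcsec spans θ·d AU: s = 5.52 × 65.445 = 361.26 AU.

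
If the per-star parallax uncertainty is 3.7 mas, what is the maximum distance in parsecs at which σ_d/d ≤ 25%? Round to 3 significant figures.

67.6 pc

σ_d/d = σ_p/p, so the condition is σ_p/p ≤ 0.25, i.e. p ≥ σ_p/0.25.
p_min = 3.7/0.25 = 14.8 mas = 0.0148 arcsec.
d_max = 1/p_min = 1/0.0148 = 67.568 pc.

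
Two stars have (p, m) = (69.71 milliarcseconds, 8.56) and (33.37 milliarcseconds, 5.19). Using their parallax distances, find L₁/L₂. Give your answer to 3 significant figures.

L₁/L₂ = 0.0103

d₁ = 1/p₁ = 1/0.06971″ = 14.345 pc; d₂ = 1/p₂ = 1/0.03337″ = 29.967 pc.
M₁ = m₁ − 5 log₁₀ d₁ + 5 = 8.56 − 5.7835 + 5 = 7.7765.
M₂ = 5.19 − 7.3832 + 5 = 2.8068.
L₁/L₂ = 10^(0.4(M₂ − M₁)) = 10^(0.4 × (-4.9697)) = 10^(-1.98788) = 0.010283.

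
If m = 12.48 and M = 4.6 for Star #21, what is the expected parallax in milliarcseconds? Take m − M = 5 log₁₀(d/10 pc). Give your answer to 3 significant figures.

m − M = 12.48 − 4.6 = 7.88.
d = 10^((m−M)/5 + 1) = 10^2.576 = 376.7 pc.
p = 1/d = 1/376.7 = 0.0026546 arcsec = 2.6546 mas.

2.65 mas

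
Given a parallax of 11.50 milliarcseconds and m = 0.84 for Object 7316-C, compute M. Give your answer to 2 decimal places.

M = -3.86

d = 1/p = 1/0.01150″ = 86.957 pc.
m − M = 5 log₁₀(86.957) − 5 = 9.6965 − 5 = 4.6965.
M = m − (m − M) = 0.84 − 4.6965 = -3.86.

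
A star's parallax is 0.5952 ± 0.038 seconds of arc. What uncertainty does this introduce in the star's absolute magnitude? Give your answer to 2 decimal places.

σ_M = 0.14 mag

M = m − 5 log₁₀ d + 5 = m + 5 log₁₀ p + 5, so ∂M/∂p = 5/(p ln 10).
σ_M = (5/ln 10) · (σ_p/p) = 2.1715 × 0.038/0.5952 = 2.1715 × 0.063844 = 0.13864.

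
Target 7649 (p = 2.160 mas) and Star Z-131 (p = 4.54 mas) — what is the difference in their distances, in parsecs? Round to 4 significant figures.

d_A = 1/0.002160″ = 462.96 pc; d_B = 1/0.004540″ = 220.26 pc.
|d_B − d_A| = |220.26 − 462.96| = 242.7 pc.

242.7 pc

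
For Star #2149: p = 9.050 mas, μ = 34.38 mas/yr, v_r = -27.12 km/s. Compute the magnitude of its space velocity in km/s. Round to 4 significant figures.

32.55 km/s

d = 1/p = 1/0.009050″ = 110.5 pc.
μ = 34.38 mas/yr = 0.03438 ″/yr.
v_t = 4.740 μ d = 4.740 × 0.03438 × 110.5 = 18.007 km/s.
v = √(v_r² + v_t²) = √((-27.12)² + 18.007²) = √1059.75 = 32.554 km/s.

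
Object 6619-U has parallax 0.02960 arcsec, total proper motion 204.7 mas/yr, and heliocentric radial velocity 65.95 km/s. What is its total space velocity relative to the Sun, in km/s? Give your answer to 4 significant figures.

d = 1/p = 1/0.02960″ = 33.784 pc.
μ = 204.7 mas/yr = 0.2047 ″/yr.
v_t = 4.740 μ d = 4.740 × 0.2047 × 33.784 = 32.78 km/s.
v = √(v_r² + v_t²) = √(65.95² + 32.78²) = √5423.93 = 73.647 km/s.

73.65 km/s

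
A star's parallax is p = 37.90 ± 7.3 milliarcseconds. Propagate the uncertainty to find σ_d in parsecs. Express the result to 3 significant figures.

d = 1/p, so σ_d = σ_p / p².
σ_d = 0.00730 / (0.03790)² = 0.00730 / 0.0014364 = 5.0821 pc.

5.08 pc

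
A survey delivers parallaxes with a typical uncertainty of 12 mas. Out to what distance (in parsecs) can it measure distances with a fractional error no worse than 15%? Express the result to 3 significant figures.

σ_d/d = σ_p/p, so the condition is σ_p/p ≤ 0.15, i.e. p ≥ σ_p/0.15.
p_min = 12/0.15 = 80 mas = 0.08 arcsec.
d_max = 1/p_min = 1/0.08 = 12.5 pc.

12.5 pc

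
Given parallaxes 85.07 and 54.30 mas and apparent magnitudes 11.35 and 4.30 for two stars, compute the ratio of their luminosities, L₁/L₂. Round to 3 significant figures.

L₁/L₂ = 0.000617

d₁ = 1/p₁ = 1/0.08507″ = 11.755 pc; d₂ = 1/p₂ = 1/0.05430″ = 18.416 pc.
M₁ = m₁ − 5 log₁₀ d₁ + 5 = 11.35 − 5.3511 + 5 = 10.9989.
M₂ = 4.30 − 6.3260 + 5 = 2.9740.
L₁/L₂ = 10^(0.4(M₂ − M₁)) = 10^(0.4 × (-8.0249)) = 10^(-3.20996) = 0.00061665.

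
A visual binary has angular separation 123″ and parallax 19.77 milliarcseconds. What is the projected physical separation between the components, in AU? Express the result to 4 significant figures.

d = 1/p = 1/0.01977″ = 50.582 pc.
At distance d (pc), an angle of θ arcsec spans θ·d AU: s = 123 × 50.582 = 6221.6 AU.

6222 AU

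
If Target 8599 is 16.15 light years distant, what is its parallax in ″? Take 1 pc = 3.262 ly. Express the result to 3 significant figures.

d = 16.15 ly ÷ 3.262 = 4.951 pc.
p = 1/d = 1/4.951 = 0.20198 arcsec.

0.202 ″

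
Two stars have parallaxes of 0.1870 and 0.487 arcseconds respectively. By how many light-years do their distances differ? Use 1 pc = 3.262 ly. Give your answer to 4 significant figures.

10.75 ly

d_A = 1/0.1870″ = 5.3476 pc; d_B = 1/0.4870″ = 2.0534 pc.
|d_B − d_A| = |2.0534 − 5.3476| = 3.2942 pc = 3.2942 × 3.262 ly = 10.746 ly.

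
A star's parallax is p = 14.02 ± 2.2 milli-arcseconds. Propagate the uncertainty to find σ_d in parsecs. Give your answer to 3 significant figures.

11.2 pc

d = 1/p, so σ_d = σ_p / p².
σ_d = 0.00220 / (0.01402)² = 0.00220 / 0.00019656 = 11.193 pc.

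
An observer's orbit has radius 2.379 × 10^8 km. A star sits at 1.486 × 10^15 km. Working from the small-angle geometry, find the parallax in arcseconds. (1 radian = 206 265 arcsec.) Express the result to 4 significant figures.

0.03302 arcsec

θ ≈ B/d = (2.379 × 10^8) / (1.486 × 10^15) = 1.6009 × 10^-7 rad.
In arcseconds: 1.6009 × 10^-7 × 206265 = 0.033021″.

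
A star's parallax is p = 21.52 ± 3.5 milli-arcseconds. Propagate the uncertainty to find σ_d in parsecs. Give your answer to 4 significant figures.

7.558 pc

d = 1/p, so σ_d = σ_p / p².
σ_d = 0.00350 / (0.02152)² = 0.00350 / 0.00046311 = 7.5576 pc.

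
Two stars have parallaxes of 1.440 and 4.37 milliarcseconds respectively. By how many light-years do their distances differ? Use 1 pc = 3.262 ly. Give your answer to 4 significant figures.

1519 ly

d_A = 1/0.001440″ = 694.44 pc; d_B = 1/0.004370″ = 228.83 pc.
|d_B − d_A| = |228.83 − 694.44| = 465.61 pc = 465.61 × 3.262 ly = 1518.8 ly.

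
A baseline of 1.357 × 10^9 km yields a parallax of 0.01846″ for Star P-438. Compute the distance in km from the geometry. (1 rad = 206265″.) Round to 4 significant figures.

1.516 × 10^16 km

θ = 0.01846″ = 0.01846/206265 = 8.9497 × 10^-8 rad.
d = B/θ = (1.357 × 10^9) / (8.9497 × 10^-8) = 1.5163 × 10^16 km.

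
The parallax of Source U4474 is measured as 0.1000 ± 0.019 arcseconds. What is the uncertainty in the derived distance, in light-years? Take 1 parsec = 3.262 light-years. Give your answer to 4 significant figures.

6.198 ly

d = 1/p, so σ_d = σ_p / p².
σ_d = 0.0190 / (0.1000)² = 0.0190 / 0.01 = 1.9 pc = 1.9 × 3.262 ly = 6.1978 ly.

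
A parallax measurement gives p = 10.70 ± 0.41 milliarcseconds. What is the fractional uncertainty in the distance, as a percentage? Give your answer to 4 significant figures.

For d = 1/p, |σ_d/d| = |σ_p/p|.
σ_p/p = 0.41 / 10.70 = 0.038318 = 3.8318%.

3.832%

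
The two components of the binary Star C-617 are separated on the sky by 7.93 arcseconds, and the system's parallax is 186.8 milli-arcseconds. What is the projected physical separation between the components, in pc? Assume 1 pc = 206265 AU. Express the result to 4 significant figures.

0.0002058 pc

d = 1/p = 1/0.1868″ = 5.3533 pc.
At distance d (pc), an angle of θ arcsec spans θ·d AU: s = 7.93 × 5.3533 = 42.452 AU.
= 42.452 / 206265 = 0.00020581 pc.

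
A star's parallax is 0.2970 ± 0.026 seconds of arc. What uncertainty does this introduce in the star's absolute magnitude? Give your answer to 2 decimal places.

σ_M = 0.19 mag

M = m − 5 log₁₀ d + 5 = m + 5 log₁₀ p + 5, so ∂M/∂p = 5/(p ln 10).
σ_M = (5/ln 10) · (σ_p/p) = 2.1715 × 0.026/0.2970 = 2.1715 × 0.087542 = 0.1901.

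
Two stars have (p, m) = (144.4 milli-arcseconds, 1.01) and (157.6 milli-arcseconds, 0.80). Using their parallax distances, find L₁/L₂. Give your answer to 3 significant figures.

L₁/L₂ = 0.982

d₁ = 1/p₁ = 1/0.1444″ = 6.9252 pc; d₂ = 1/p₂ = 1/0.1576″ = 6.3452 pc.
M₁ = m₁ − 5 log₁₀ d₁ + 5 = 1.01 − 4.2022 + 5 = 1.8078.
M₂ = 0.80 − 4.0122 + 5 = 1.7878.
L₁/L₂ = 10^(0.4(M₂ − M₁)) = 10^(0.4 × (-0.0200)) = 10^(-0.00800) = 0.98175.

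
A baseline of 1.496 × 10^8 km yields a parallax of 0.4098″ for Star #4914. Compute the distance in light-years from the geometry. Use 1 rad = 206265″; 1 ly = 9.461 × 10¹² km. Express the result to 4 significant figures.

7.959 ly

θ = 0.4098″ = 0.4098/206265 = 1.9868 × 10^-6 rad.
d = B/θ = (1.496 × 10^8) / (1.9868 × 10^-6) = 7.5297 × 10^13 km = (7.5297 × 10^13) / (9.461 × 10^12) ly = 7.9587 ly.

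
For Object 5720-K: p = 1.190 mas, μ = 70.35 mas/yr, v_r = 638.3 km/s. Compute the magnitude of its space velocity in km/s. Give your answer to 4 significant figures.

d = 1/p = 1/0.001190″ = 840.34 pc.
μ = 70.35 mas/yr = 0.07035 ″/yr.
v_t = 4.740 μ d = 4.740 × 0.07035 × 840.34 = 280.22 km/s.
v = √(v_r² + v_t²) = √(638.3² + 280.22²) = √485950 = 697.1 km/s.

697.1 km/s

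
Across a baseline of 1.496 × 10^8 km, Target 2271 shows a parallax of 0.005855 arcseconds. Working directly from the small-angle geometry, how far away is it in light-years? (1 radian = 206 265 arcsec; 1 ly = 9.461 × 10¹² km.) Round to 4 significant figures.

557.0 ly

θ = 0.005855″ = 0.005855/206265 = 2.8386 × 10^-8 rad.
d = B/θ = (1.496 × 10^8) / (2.8386 × 10^-8) = 5.2702 × 10^15 km = (5.2702 × 10^15) / (9.461 × 10^12) ly = 557.04 ly.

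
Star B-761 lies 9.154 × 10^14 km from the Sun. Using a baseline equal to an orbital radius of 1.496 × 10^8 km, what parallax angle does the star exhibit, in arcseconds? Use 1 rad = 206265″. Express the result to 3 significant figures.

θ ≈ B/d = (1.496 × 10^8) / (9.154 × 10^14) = 1.6343 × 10^-7 rad.
In arcseconds: 1.6343 × 10^-7 × 206265 = 0.03371″.

0.0337 arcsec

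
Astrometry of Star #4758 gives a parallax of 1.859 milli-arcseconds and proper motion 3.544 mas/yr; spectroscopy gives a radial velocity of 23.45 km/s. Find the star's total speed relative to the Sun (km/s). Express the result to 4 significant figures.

d = 1/p = 1/0.001859″ = 537.92 pc.
μ = 3.544 mas/yr = 0.003544 ″/yr.
v_t = 4.740 μ d = 4.740 × 0.003544 × 537.92 = 9.0363 km/s.
v = √(v_r² + v_t²) = √(23.45² + 9.0363²) = √631.557 = 25.131 km/s.

25.13 km/s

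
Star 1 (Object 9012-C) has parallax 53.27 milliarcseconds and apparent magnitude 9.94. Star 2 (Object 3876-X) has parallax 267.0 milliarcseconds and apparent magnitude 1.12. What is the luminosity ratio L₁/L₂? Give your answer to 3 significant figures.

L₁/L₂ = 0.00745

d₁ = 1/p₁ = 1/0.05327″ = 18.772 pc; d₂ = 1/p₂ = 1/0.2670″ = 3.7453 pc.
M₁ = m₁ − 5 log₁₀ d₁ + 5 = 9.94 − 6.3676 + 5 = 8.5724.
M₂ = 1.12 − 2.8674 + 5 = 3.2526.
L₁/L₂ = 10^(0.4(M₂ − M₁)) = 10^(0.4 × (-5.3198)) = 10^(-2.12792) = 0.0074487.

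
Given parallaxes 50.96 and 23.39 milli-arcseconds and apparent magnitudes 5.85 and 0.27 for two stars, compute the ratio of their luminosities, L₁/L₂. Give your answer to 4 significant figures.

d₁ = 1/p₁ = 1/0.05096″ = 19.623 pc; d₂ = 1/p₂ = 1/0.02339″ = 42.753 pc.
M₁ = m₁ − 5 log₁₀ d₁ + 5 = 5.85 − 6.4638 + 5 = 4.3862.
M₂ = 0.27 − 8.1548 + 5 = -2.8848.
L₁/L₂ = 10^(0.4(M₂ − M₁)) = 10^(0.4 × (-7.2710)) = 10^(-2.90840) = 0.0012348.

L₁/L₂ = 0.001235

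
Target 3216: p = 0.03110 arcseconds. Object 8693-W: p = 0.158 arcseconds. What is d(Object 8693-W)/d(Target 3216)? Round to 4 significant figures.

Since d = 1/p, d_B/d_A = p_A/p_B.
= 0.03110 / 0.158 = 0.19684.

0.1968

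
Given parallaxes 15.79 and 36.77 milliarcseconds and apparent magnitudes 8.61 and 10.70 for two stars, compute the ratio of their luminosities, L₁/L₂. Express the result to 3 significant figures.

d₁ = 1/p₁ = 1/0.01579″ = 63.331 pc; d₂ = 1/p₂ = 1/0.03677″ = 27.196 pc.
M₁ = m₁ − 5 log₁₀ d₁ + 5 = 8.61 − 9.0081 + 5 = 4.6019.
M₂ = 10.70 − 7.1725 + 5 = 8.5275.
L₁/L₂ = 10^(0.4(M₂ − M₁)) = 10^(0.4 × 3.9256) = 10^1.57024 = 37.174.

L₁/L₂ = 37.2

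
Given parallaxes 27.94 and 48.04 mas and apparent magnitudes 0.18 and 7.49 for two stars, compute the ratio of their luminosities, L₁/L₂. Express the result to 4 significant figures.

d₁ = 1/p₁ = 1/0.02794″ = 35.791 pc; d₂ = 1/p₂ = 1/0.04804″ = 20.816 pc.
M₁ = m₁ − 5 log₁₀ d₁ + 5 = 0.18 − 7.7689 + 5 = -2.5889.
M₂ = 7.49 − 6.5920 + 5 = 5.8980.
L₁/L₂ = 10^(0.4(M₂ − M₁)) = 10^(0.4 × 8.4869) = 10^3.39476 = 2481.8.

L₁/L₂ = 2482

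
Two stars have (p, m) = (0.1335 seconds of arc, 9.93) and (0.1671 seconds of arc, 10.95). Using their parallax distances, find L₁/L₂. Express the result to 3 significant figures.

L₁/L₂ = 4.01

d₁ = 1/p₁ = 1/0.1335″ = 7.4906 pc; d₂ = 1/p₂ = 1/0.1671″ = 5.9844 pc.
M₁ = m₁ − 5 log₁₀ d₁ + 5 = 9.93 − 4.3726 + 5 = 10.5574.
M₂ = 10.95 − 3.8851 + 5 = 12.0649.
L₁/L₂ = 10^(0.4(M₂ − M₁)) = 10^(0.4 × 1.5075) = 10^0.60300 = 4.0087.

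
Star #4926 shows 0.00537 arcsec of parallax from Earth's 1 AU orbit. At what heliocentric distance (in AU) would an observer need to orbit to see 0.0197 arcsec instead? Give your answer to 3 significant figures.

Parallax scales linearly with baseline: p ∝ B, so B = p_target / p_Earth × 1 AU.
B = 0.0197 / 0.00537 = 3.6685 AU.

3.67 AU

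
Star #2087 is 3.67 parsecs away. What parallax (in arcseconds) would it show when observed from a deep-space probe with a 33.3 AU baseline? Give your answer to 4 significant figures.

9.074 arcsec

p (arcsec) = B (AU) / d (pc).
p = 33.3 / 3.67 = 9.0736 arcsec.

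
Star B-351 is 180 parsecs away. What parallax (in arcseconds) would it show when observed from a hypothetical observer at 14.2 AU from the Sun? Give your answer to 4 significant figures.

0.07889 arcsec

p (arcsec) = B (AU) / d (pc).
p = 14.2 / 180 = 0.078889 arcsec.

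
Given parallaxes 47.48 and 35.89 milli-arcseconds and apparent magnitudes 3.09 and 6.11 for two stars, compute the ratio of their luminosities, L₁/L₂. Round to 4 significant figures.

d₁ = 1/p₁ = 1/0.04748″ = 21.061 pc; d₂ = 1/p₂ = 1/0.03589″ = 27.863 pc.
M₁ = m₁ − 5 log₁₀ d₁ + 5 = 3.09 − 6.6174 + 5 = 1.4726.
M₂ = 6.11 − 7.2251 + 5 = 3.8849.
L₁/L₂ = 10^(0.4(M₂ − M₁)) = 10^(0.4 × 2.4123) = 10^0.96492 = 9.224.

L₁/L₂ = 9.224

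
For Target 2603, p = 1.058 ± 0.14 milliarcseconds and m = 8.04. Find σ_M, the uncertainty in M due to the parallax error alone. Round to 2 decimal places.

M = m − 5 log₁₀ d + 5 = m + 5 log₁₀ p + 5, so ∂M/∂p = 5/(p ln 10).
σ_M = (5/ln 10) · (σ_p/p) = 2.1715 × 0.14/1.058 = 2.1715 × 0.13233 = 0.28735.

σ_M = 0.29 mag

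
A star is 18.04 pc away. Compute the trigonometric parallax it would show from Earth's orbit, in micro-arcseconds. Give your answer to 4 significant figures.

p = 1/d = 1/18.04 = 0.055432 arcsec.
= 0.055432 × 10⁶ = 55432 μas.

55430 μas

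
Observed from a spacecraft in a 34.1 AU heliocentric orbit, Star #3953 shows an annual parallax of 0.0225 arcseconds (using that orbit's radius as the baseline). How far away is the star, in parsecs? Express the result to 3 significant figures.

1520 pc

With baseline B (in AU) and parallax p (in arcsec), d = B/p parsecs.
d = 34.1 / 0.0225 = 1515.6 pc.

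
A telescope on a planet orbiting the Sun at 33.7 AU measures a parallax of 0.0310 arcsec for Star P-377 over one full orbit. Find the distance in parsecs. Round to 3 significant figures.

1090 pc

With baseline B (in AU) and parallax p (in arcsec), d = B/p parsecs.
d = 33.7 / 0.0310 = 1087.1 pc.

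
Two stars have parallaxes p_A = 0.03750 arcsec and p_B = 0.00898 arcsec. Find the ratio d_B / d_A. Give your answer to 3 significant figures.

4.18

Since d = 1/p, d_B/d_A = p_A/p_B.
= 0.03750 / 0.00898 = 4.1759.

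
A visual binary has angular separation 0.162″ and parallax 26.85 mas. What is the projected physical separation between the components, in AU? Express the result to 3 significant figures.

6.03 AU

d = 1/p = 1/0.02685″ = 37.244 pc.
At distance d (pc), an angle of θ arcsec spans θ·d AU: s = 0.162 × 37.244 = 6.0335 AU.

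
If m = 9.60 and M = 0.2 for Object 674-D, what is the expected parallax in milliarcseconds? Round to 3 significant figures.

1.32 mas

m − M = 9.60 − 0.2 = 9.40.
d = 10^((m−M)/5 + 1) = 10^2.880 = 758.58 pc.
p = 1/d = 1/758.58 = 0.0013183 arcsec = 1.3183 mas.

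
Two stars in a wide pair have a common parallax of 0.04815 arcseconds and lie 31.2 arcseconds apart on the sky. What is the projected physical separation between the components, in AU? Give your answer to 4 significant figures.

648.0 AU

d = 1/p = 1/0.04815″ = 20.768 pc.
At distance d (pc), an angle of θ arcsec spans θ·d AU: s = 31.2 × 20.768 = 647.96 AU.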